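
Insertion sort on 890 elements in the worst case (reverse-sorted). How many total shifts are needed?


In the worst case (reverse-sorted), each element shifts past all previous:
  Element 1: 1 shifts
  Element 2: 2 shifts
  Element 3: 3 shifts
  Element 4: 4 shifts
  Element 5: 5 shifts
  ...
  Element 889: 889 shifts
Total = 1 + 2 + ... + 889
= 890*(890-1)/2 = 395605


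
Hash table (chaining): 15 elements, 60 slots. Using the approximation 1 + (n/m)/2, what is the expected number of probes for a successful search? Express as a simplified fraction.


Computing expected probes:
alpha = 15/60
= 1 + alpha/2
= 1 + 15/(2*60)
= (2*60 + 15) / (2*60)
= 135/120 = 9/8


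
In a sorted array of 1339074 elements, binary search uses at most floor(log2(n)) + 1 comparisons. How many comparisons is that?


Halving sequence: 1339074 -> 669537 -> 334768 -> 167384 -> 83692 -> 41846 -> 20923 -> 10461 -> 5230 -> 2615 -> 1307 -> 653 -> 326 -> 163 -> 81 -> 40 -> 20 -> 10 -> 5 -> 2 -> 1
Number of halvings = 20
Max comparisons = 20 + 1 = 21


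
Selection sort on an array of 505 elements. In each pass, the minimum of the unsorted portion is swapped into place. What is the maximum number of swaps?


Selection sort performs one swap per pass:
  Pass 1: find min in positions 0 to 504, swap with position 0
  Pass 2: find min in positions 1 to 504, swap with position 1
  Pass 3: find min in positions 2 to 504, swap with position 2
  Pass 4: find min in positions 3 to 504, swap with position 3
  Pass 5: find min in positions 4 to 504, swap with position 4
  ... (499 more passes)
Total passes (and swaps) = n - 1 = 505 - 1 = 504


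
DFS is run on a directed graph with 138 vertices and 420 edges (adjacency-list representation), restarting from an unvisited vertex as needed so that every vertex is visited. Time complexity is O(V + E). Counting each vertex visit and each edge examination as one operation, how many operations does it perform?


A full DFS traversal processes each vertex exactly once (push/pop on stack).
Each directed edge is examined once.
V = 138, E = 420
V + E = 558


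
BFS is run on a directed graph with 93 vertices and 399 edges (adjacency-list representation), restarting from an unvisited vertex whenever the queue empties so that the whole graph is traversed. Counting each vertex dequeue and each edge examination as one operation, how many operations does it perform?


A full BFS traversal dequeues each vertex exactly once and examines each directed edge exactly once.
V = 93 (vertex processing cost)
E = 399 (edge examination cost)
Total operations proportional to V + E = 93 + 399 = 492


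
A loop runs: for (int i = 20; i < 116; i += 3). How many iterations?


Loop starts at i = 20, increments by 3, stops when i >= 116.
Number of iterations = ceil((116 - 20) / 3)
= ceil(96 / 3)
= 32


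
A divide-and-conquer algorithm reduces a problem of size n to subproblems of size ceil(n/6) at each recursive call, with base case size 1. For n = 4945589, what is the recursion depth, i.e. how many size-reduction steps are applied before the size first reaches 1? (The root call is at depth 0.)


Each step divides the size by 6 (rounding up); after k steps the size is ceil(n/6^k), which equals 1 exactly when 6^k >= n.
So the depth is the smallest k with 6^k >= 4945589, i.e. ceil(log_6(4945589)).
6^8 = 1679616 < 4945589 <= 10077696 = 6^9
Recursion depth = 9


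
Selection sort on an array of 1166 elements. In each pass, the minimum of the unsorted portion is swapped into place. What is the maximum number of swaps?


Selection sort performs one swap per pass:
  Pass 1: find min in positions 0 to 1165, swap with position 0
  Pass 2: find min in positions 1 to 1165, swap with position 1
  Pass 3: find min in positions 2 to 1165, swap with position 2
  Pass 4: find min in positions 3 to 1165, swap with position 3
  Pass 5: find min in positions 4 to 1165, swap with position 4
  ... (1160 more passes)
Total passes (and swaps) = n - 1 = 1166 - 1 = 1165


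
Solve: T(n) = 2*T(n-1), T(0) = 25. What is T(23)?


Unrolling:
T(23) = 2*T(22) = 2^2*T(21) = ... = 2^23*T(0)
= 2^23 * 25
= 8388608 * 25 = 209715200


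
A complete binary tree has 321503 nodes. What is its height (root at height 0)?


In a complete binary tree, level k holds nodes 2^k .. 2^(k+1)-1 (1-indexed).
Height = floor(log2(n)) = floor(log2(321503)) = 18
Check: 2^18 = 262144 <= 321503 < 524288 = 2^19


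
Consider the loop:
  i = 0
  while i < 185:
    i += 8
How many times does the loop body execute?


Starting at i = 0, each iteration adds 8.
Iterations until i >= 185:
  Iteration 1: i = 0 -> i = 8
  Iteration 2: i = 8 -> i = 16
  Iteration 3: i = 16 -> i = 24
  Iteration 4: i = 24 -> i = 32
  Iteration 5: i = 32 -> i = 40
  Iteration 6: i = 40 -> i = 48
  Iteration 7: i = 48 -> i = 56
  Iteration 8: i = 56 -> i = 64
  ... continuing ...
Total iterations = ceil(185/8) = 24


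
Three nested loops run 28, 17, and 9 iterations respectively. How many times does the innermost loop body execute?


Loop 1 (outermost): 28 iterations
Loop 2 (middle): 17 iterations per outer
Loop 3 (innermost): 9 iterations per middle
Total = 28 * 17 * 9 = 4284


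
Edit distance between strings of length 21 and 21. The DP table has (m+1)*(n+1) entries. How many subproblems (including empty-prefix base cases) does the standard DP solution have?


The table includes base cases (empty prefixes).
Rows: (m+1) = 22
Columns: (n+1) = 22
Total = 22 * 22 = 484


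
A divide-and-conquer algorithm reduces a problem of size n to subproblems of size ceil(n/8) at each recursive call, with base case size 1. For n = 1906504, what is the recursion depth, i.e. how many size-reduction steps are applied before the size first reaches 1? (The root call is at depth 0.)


Each step divides the size by 8 (rounding up); after k steps the size is ceil(n/8^k), which equals 1 exactly when 8^k >= n.
So the depth is the smallest k with 8^k >= 1906504, i.e. ceil(log_8(1906504)).
8^6 = 262144 < 1906504 <= 2097152 = 8^7
Recursion depth = 7


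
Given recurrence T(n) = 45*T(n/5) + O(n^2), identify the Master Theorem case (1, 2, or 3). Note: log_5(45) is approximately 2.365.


Master Theorem parameters: a=45, b=5, c=2
log_b(a) = 2.365
Compare b^c with a: 5^2 = 25 < 45, so c < log_b(a).
Comparing c=2 vs log_b(a)=2.365:
2 < 2.365 => Case 1
Result: T(n) = O(n^(log_5 45)) ~ O(n^2.365)
Master Theorem case = 1


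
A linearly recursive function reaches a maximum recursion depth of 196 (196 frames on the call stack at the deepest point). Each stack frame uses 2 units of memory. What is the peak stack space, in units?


Maximum recursion depth = 196 frames
Memory per frame = 2 units
Total stack space = depth * frame_size
= 196 * 2 = 392


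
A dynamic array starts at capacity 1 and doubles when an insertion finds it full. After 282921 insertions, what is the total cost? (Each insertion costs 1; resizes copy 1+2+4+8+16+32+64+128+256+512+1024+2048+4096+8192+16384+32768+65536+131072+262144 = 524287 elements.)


Insertion cost: 282921 (one per element)
Resizes occur just before inserting elements 2, 3, 5, 9, ...
Elements copied at each resize: 1 + 2 + 4 + 8 + 16 + 32 + 64 + 128 + 256 + 512 + 1024 + 2048 + 4096 + 8192 + 16384 + 32768 + 65536 + 131072 + 262144
Sum of copies = 524287 (geometric series: 2^k - 1)
Total = 282921 + 524287 = 807208


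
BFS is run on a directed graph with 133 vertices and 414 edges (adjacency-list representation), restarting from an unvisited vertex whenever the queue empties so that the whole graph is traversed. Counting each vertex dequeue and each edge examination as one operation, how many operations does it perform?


A full BFS traversal dequeues each vertex exactly once and examines each directed edge exactly once.
V = 133 (vertex processing cost)
E = 414 (edge examination cost)
Total operations proportional to V + E = 133 + 414 = 547


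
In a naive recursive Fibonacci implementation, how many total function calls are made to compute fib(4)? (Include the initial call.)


Let C(m) = total calls to evaluate fib(m). Then C(0)=C(1)=1, and
C(m) = 1 + C(m-1) + C(m-2) for m >= 2.
Build the table (each entry = 1 + previous two):
  C(0) = 1
  C(1) = 1
  C(2) = 1 + 1 + 1 = 3
  C(3) = 1 + 3 + 1 = 5
  C(4) = 1 + 5 + 3 = 9
Total calls for fib(4) = 9


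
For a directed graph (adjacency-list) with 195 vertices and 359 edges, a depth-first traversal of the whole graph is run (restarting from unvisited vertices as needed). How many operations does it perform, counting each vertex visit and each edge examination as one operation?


A full DFS traversal visits each vertex once and examines each edge once.
V = 195
E = 359
Sum = 195 + 359 = 554


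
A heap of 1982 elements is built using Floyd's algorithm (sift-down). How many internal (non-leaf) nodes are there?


Leaf nodes occupy roughly half the array.
Sift-down is called for each internal node, starting from the last one.
Internal nodes = floor(n/2) = floor(1982/2) = 991


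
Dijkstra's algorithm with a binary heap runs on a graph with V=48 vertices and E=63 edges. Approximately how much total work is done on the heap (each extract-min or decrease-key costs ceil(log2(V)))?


Dijkstra with a binary heap: each vertex is extracted once, each edge may relax once.
Each heap operation costs O(log V).
V + E = 48 + 63 = 111
ceil(log2(48)) = 6 (since 2^5 = 32 < 48 <= 64 = 2^6)
Total heap work = (V+E) * ceil(log2(V)) = 111 * 6 = 666


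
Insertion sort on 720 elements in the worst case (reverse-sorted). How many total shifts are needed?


In the worst case (reverse-sorted), each element shifts past all previous:
  Element 1: 1 shifts
  Element 2: 2 shifts
  Element 3: 3 shifts
  Element 4: 4 shifts
  Element 5: 5 shifts
  ...
  Element 719: 719 shifts
Total = 1 + 2 + ... + 719
= 720*(720-1)/2 = 258840


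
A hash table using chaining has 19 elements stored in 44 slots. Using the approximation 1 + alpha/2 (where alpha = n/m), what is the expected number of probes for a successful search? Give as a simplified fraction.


Load factor alpha = n/m = 19/44
Expected probes = 1 + alpha/2 = 1 + 19/(2*44)
= 1 + 19/88
= 88/88 + 19/88
= 107/88


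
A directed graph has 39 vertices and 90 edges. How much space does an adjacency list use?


Adjacency list: one list head per vertex + one entry per edge
Vertex heads: 39
Edge entries: 90
Total = 39 + 90 = 129


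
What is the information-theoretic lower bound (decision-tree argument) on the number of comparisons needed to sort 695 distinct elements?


A binary decision tree of height h has at most 2^h leaves and needs at least n! of them, so h >= ceil(log2(n!)).
695! is far too large to multiply out, so use Stirling's series:
  ln(n!) ~ n ln n - n + (1/2) ln(2 pi n) + 1/(12n)  (error below 1/(360 n^3), negligible here)
  ln(695) = 6.5439118
  n ln n = 695 * 6.5439118 = 4548.0187
  (1/2) ln(2 pi * 695) = (1/2) ln(4366.8138) = 4.1909
  1/(12*695) = 0.0001
  ln(695!) ~ 4548.0187 - 695 + 4.1909 + 0.0001 = 3857.2097
Convert to base 2: log2(695!) = 3857.2097 / ln 2 = 3857.2097 / 0.69314718 = 5564.7773
ceil(5564.7773) = 5565


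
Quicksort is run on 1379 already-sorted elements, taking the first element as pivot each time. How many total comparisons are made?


Sum of comparisons per partition:
1378 + 1377 + ... + 1 + 0
= 1379 * (1379 - 1) / 2
= 1379 * 1378 / 2
= 950131


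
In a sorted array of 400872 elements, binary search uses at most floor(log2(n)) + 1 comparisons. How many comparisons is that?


Halving sequence: 400872 -> 200436 -> 100218 -> 50109 -> 25054 -> 12527 -> 6263 -> 3131 -> 1565 -> 782 -> 391 -> 195 -> 97 -> 48 -> 24 -> 12 -> 6 -> 3 -> 1
Number of halvings = 18
Max comparisons = 18 + 1 = 19


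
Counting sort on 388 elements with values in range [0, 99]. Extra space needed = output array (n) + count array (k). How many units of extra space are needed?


Output array size: 388 (to store sorted result)
Count array size: 100 (one slot per possible value, range 0 to 99)
Total extra space = 388 + 100 = 488


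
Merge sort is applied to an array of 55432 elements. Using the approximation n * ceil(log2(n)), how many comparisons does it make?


Merge sort divides the array into halves recursively.
Number of levels = ceil(log2(55432)) = 16
At each level, approximately n = 55432 comparisons are needed for merging.
Total comparisons ~ n * ceil(log2(n)) = 55432 * 16 = 886912


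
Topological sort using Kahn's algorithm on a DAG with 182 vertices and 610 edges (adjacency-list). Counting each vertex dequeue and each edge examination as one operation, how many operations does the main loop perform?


Kahn's algorithm:
  1. Compute in-degrees: O(V + E)
  2. Process queue: each vertex dequeued once (O(V))
     each edge examined once (O(E))
Total = V + E = 182 + 610 = 792


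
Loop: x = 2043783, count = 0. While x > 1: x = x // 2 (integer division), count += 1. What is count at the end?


The variable x halves each step:
x = 2043783 -> 1021891 -> 510945 -> 255472 -> 127736 -> 63868 -> 31934 -> 15967 -> 7983 -> 3991 -> 1995 -> 997 -> 498 -> 249 -> 124 -> 62 -> 31 -> 15 -> 7 -> 3 -> 1
Number of halvings = floor(log2(2043783)) = 20


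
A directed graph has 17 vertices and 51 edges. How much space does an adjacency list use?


Adjacency list: one list head per vertex + one entry per edge
Vertex heads: 17
Edge entries: 51
Total = 17 + 51 = 68


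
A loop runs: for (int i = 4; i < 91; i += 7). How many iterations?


Loop starts at i = 4, increments by 7, stops when i >= 91.
Number of iterations = ceil((91 - 4) / 7)
= ceil(87 / 7)
= 13


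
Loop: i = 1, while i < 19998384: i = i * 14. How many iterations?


i multiplies by 14 each step:
i = 1 -> 14 -> 196 -> 2744 -> 38416 -> 537824 -> 7529536 -> 105413504 (stop)
Iterations = ceil(log_14(19998384)) = 7


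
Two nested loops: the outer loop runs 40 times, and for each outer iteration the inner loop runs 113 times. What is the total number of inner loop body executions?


Outer loop: 40 iterations
Inner loop: 113 iterations per outer iteration
Total = 40 * 113 = 4520


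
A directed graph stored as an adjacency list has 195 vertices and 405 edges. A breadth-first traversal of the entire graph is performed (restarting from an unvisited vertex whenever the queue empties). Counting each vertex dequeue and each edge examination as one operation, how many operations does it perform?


A full BFS traversal dequeues each vertex once and examines each edge once.
Vertex visits: 195
Edge visits: 405
V + E = 195 + 405 = 600


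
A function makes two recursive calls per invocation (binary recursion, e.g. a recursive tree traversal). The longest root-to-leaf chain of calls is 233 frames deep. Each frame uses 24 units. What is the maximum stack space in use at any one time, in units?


Binary recursion: the two calls run one after the other, so only one root-to-leaf chain of frames is on the stack at a time.
Maximum depth (longest chain) = 233 frames
Each frame = 24 units
Max stack space = 233 * 24 = 5592


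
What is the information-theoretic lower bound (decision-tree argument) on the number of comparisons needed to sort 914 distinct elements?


A binary decision tree of height h has at most 2^h leaves and needs at least n! of them, so h >= ceil(log2(n!)).
914! is far too large to multiply out, so use Stirling's series:
  ln(n!) ~ n ln n - n + (1/2) ln(2 pi n) + 1/(12n)  (error below 1/(360 n^3), negligible here)
  ln(914) = 6.8178306
  n ln n = 914 * 6.8178306 = 6231.4972
  (1/2) ln(2 pi * 914) = (1/2) ln(5742.8314) = 4.3279
  1/(12*914) = 0.0001
  ln(914!) ~ 6231.4972 - 914 + 4.3279 + 0.0001 = 5321.8252
Convert to base 2: log2(914!) = 5321.8252 / ln 2 = 5321.8252 / 0.69314718 = 7677.7708
ceil(7677.7708) = 7678


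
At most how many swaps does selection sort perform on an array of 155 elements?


Each of the 154 passes places one element in its final position.
Pass 1: swap minimum into position 0
Pass 2: swap minimum of remaining into position 1
...
Pass 154: last two elements, one swap
Maximum swaps = 155 - 1 = 154


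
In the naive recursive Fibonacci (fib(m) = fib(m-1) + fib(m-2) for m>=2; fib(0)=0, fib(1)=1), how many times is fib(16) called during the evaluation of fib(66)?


Let N(m) = number of times fib(m) is called while evaluating fib(66).
N(66) = 1 (the initial call).
N(65) = 1 (only fib(66) calls it).
For 1 <= m <= 64: fib(m) is called by fib(m+1) and fib(m+2), so
  N(m) = N(m+1) + N(m+2).
fib(0) is called only by fib(2), so N(0) = N(2).
Walk down from m=66:
  N(66)=1, N(65)=1, N(64)=2, N(63)=3, N(62)=5, N(61)=8, N(60)=13, N(59)=21, N(58)=34, N(57)=55, N(56)=89, N(55)=144, N(54)=233, N(53)=377, N(52)=610, N(51)=987, N(50)=1597, N(49)=2584, N(48)=4181, N(47)=6765, N(46)=10946, N(45)=17711, N(44)=28657, N(43)=46368, N(42)=75025, N(41)=121393, N(40)=196418, N(39)=317811, N(38)=514229, N(37)=832040, N(36)=1346269, N(35)=2178309, N(34)=3524578, N(33)=5702887, N(32)=9227465, N(31)=14930352, N(30)=24157817, N(29)=39088169, N(28)=63245986, N(27)=102334155, N(26)=165580141, N(25)=267914296, N(24)=433494437, N(23)=701408733, N(22)=1134903170, N(21)=1836311903, N(20)=2971215073, N(19)=4807526976, N(18)=7778742049, N(17)=12586269025, N(16)=20365011074
N(16) = 20365011074


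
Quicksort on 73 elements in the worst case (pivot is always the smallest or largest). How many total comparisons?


In the worst case, each partition step picks the worst pivot:
  Partition 1: 72 comparisons (n-1 elements to compare)
  Partition 2: 71 comparisons
  Partition 3: 70 comparisons
  Partition 4: 69 comparisons
  Partition 5: 68 comparisons
  ...
  Last partition: 0 comparisons
Total = (n-1) + (n-2) + ... + 1 + 0 = n*(n-1)/2
= 73*72/2 = 2628


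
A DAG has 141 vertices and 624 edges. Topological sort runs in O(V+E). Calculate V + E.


V = 141 (vertex processing)
E = 624 (edge processing)
V + E = 141 + 624 = 765


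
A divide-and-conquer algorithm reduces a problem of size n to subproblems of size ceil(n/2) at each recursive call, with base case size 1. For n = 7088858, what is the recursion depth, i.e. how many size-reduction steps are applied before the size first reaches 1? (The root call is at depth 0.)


Each step divides the size by 2 (rounding up); after k steps the size is ceil(n/2^k), which equals 1 exactly when 2^k >= n.
So the depth is the smallest k with 2^k >= 7088858, i.e. ceil(log_2(7088858)).
2^22 = 4194304 < 7088858 <= 8388608 = 2^23
Recursion depth = 23


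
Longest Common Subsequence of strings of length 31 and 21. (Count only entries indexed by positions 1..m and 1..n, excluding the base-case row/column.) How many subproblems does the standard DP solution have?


DP table indexed by positions in both strings.
First string: 31 positions
Second string: 21 positions
Total = 31 * 21 = 651


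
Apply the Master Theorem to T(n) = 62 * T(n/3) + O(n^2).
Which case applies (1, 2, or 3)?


The Master Theorem: T(n) = a*T(n/b) + O(n^c)
  a = 62, b = 3, c = 2
log_b(a) = log_3(62) ~ 3.757
Compare b^c with a: 3^2 = 9 < 62, so c < log_b(a).
Since c < log_b(a), Case 1 applies.
T(n) = O(n^(log_3 62)) ~ O(n^3.757)
Master Theorem case = 1


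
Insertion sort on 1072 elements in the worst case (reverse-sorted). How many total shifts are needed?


In the worst case (reverse-sorted), each element shifts past all previous:
  Element 1: 1 shifts
  Element 2: 2 shifts
  Element 3: 3 shifts
  Element 4: 4 shifts
  Element 5: 5 shifts
  ...
  Element 1071: 1071 shifts
Total = 1 + 2 + ... + 1071
= 1072*(1072-1)/2 = 574056


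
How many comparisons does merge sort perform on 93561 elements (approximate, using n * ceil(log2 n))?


Recursion depth: ceil(log2(93561)) = 17
Each recursion level merges n = 93561 elements
Total = 93561 * 17 = 1590537


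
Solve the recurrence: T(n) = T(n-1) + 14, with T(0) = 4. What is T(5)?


Unrolling the recurrence:
T(5) = T(4) + 14
       = T(3) + 14 + 14
       = T(2) + 14*3
       ...
       = T(0) + 14*5
       = 4 + 70 = 74


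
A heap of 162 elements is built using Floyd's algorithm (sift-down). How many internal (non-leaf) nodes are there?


Leaf nodes occupy roughly half the array.
Sift-down is called for each internal node, starting from the last one.
Internal nodes = floor(n/2) = floor(162/2) = 81


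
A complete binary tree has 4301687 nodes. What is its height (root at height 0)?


In a complete binary tree, level k holds nodes 2^k .. 2^(k+1)-1 (1-indexed).
Height = floor(log2(n)) = floor(log2(4301687)) = 22
Check: 2^22 = 4194304 <= 4301687 < 8388608 = 2^23


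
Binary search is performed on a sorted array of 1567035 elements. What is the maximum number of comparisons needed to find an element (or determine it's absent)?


Binary search halves the search space each comparison:
  Step 1: search space = 1567035 -> 783517
  Step 2: search space = 783517 -> 391758
  Step 3: search space = 391758 -> 195879
  Step 4: search space = 195879 -> 97939
  Step 5: search space = 97939 -> 48969
  Step 6: search space = 48969 -> 24484
  Step 7: search space = 24484 -> 12242
  Step 8: search space = 12242 -> 6121
  Step 9: search space = 6121 -> 3060
  Step 10: search space = 3060 -> 1530
  Step 11: search space = 1530 -> 765
  Step 12: search space = 765 -> 382
  Step 13: search space = 382 -> 191
  Step 14: search space = 191 -> 95
  Step 15: search space = 95 -> 47
  Step 16: search space = 47 -> 23
  Step 17: search space = 23 -> 11
  Step 18: search space = 11 -> 5
  Step 19: search space = 5 -> 2
  Step 20: search space = 2 -> 1
  Step 21: search space = 1 (final check)
Maximum comparisons = floor(log2(1567035)) + 1 = 20 + 1 = 21


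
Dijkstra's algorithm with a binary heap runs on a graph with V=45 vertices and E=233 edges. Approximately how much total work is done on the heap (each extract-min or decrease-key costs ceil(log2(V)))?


Dijkstra with a binary heap: each vertex is extracted once, each edge may relax once.
Each heap operation costs O(log V).
V + E = 45 + 233 = 278
ceil(log2(45)) = 6 (since 2^5 = 32 < 45 <= 64 = 2^6)
Total heap work = (V+E) * ceil(log2(V)) = 278 * 6 = 1668


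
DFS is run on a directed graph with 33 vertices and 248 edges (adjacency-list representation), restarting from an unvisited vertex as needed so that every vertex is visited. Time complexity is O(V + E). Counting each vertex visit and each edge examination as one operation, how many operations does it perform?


A full DFS traversal processes each vertex exactly once (push/pop on stack).
Each directed edge is examined once.
V = 33, E = 248
V + E = 281


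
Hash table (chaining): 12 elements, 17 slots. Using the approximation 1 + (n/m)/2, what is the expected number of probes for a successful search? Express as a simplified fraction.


Computing expected probes:
alpha = 12/17
= 1 + alpha/2
= 1 + 12/(2*17)
= (2*17 + 12) / (2*17)
= 46/34 = 23/17


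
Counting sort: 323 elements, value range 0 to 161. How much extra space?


n = 323 (output array)
k = 162 (count array for 162 distinct values)
Extra space = 323 + 162 = 485


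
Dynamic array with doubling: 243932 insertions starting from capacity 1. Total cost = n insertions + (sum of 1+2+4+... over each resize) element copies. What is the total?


n = 243932
Insertion costs: 243932
Resizes copy 1, 2, 4, ... up to the largest power of 2 that is <= n-1 = 243931, i.e. 131072.
Copy costs = 1 + 2 + 4 + 8 + 16 + 32 + 64 + 128 + 256 + 512 + 1024 + 2048 + 4096 + 8192 + 16384 + 32768 + 65536 + 131072 = 262143
Total = 243932 + 262143 = 506075


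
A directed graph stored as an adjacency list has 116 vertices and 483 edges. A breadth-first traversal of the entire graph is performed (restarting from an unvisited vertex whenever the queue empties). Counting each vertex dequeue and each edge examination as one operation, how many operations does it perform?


A full BFS traversal dequeues each vertex once and examines each edge once.
Vertex visits: 116
Edge visits: 483
V + E = 116 + 483 = 599


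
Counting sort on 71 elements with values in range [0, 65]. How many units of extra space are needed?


Output array size: 71 (to store sorted result)
Count array size: 66 (one slot per possible value, range 0 to 65)
Total extra space = 71 + 66 = 137


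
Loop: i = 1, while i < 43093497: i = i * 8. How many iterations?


i multiplies by 8 each step:
i = 1 -> 8 -> 64 -> 512 -> 4096 -> 32768 -> 262144 -> 2097152 -> 16777216 -> 134217728 (stop)
Iterations = ceil(log_8(43093497)) = 9


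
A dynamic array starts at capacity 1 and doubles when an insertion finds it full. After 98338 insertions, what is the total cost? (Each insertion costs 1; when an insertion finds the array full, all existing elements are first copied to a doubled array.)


Insertion cost: 98338 (one per element)
Resizes occur just before inserting elements 2, 3, 5, 9, ...
Elements copied at each resize: 1 + 2 + 4 + 8 + 16 + 32 + 64 + 128 + 256 + 512 + 1024 + 2048 + 4096 + 8192 + 16384 + 32768 + 65536
Sum of copies = 131071 (geometric series: 2^k - 1)
Total = 98338 + 131071 = 229409


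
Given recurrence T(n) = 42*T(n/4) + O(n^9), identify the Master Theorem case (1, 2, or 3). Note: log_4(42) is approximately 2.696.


Master Theorem parameters: a=42, b=4, c=9
log_b(a) = 2.696
Compare b^c with a: 4^9 = 262144 > 42, so c > log_b(a).
Comparing c=9 vs log_b(a)=2.696:
9 > 2.696 => Case 3
Result: T(n) = O(n^9)
Master Theorem case = 3


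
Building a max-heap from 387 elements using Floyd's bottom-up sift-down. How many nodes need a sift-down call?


In a heap of 387 elements (0-indexed array):
  Last element index: 386
  Parent of last element: floor((386 - 1) / 2) = 192
  Internal nodes: indices 0 to 192
  Count = floor(387/2) = 193


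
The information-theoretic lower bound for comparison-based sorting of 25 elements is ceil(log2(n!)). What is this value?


A binary decision tree of height h has at most 2^h leaves and needs at least n! of them, so h >= ceil(log2(n!)).
Compute 25! as a running product:
  x2 = 2, x3 = 6, x4 = 24, x5 = 120
  x6 = 720, x7 = 5040, x8 = 40320, x9 = 362880
  x10 = 3628800, x11 = 39916800, x12 = 479001600, x13 = 6227020800
  x14 = 87178291200, x15 = 1307674368000, x16 = 20922789888000, x17 = 355687428096000
  x18 = 6402373705728000, x19 = 121645100408832000, x20 = 2432902008176640000, x21 = 51090942171709440000
  x22 = 1124000727777607680000, x23 = 25852016738884976640000, x24 = 620448401733239439360000, x25 = 15511210043330985984000000
25! = 15511210043330985984000000
Bracket between powers of 2:
  2^83 = 9671406556917033397649408 < 15511210043330985984000000 <= 19342813113834066795298816 = 2^84
So ceil(log2(25!)) = 84


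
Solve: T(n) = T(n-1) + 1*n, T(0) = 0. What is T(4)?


Expanding the recurrence:
T(4) = T(3) + 1*4
       = T(2) + 1*3 + 1*4
       ...
       = T(0) + 1*(1 + 2 + ... + 4)
       = 0 + 1 * 4*5/2
       = 0 + 1 * 10
       = 0 + 10 = 10


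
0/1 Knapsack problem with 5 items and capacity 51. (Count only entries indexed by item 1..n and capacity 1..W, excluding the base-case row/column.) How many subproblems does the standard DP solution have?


The DP table is indexed by (item, capacity).
Rows: 5 items
Columns: 51 capacity values (1 to W)
Total subproblems = 5 * 51 = 255


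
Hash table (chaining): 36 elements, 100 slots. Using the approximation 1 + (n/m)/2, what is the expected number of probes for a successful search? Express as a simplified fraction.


Computing expected probes:
alpha = 36/100
= 1 + alpha/2
= 1 + 36/(2*100)
= (2*100 + 36) / (2*100)
= 236/200 = 59/50


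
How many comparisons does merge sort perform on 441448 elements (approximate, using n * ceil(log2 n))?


Recursion depth: ceil(log2(441448)) = 19
Each recursion level merges n = 441448 elements
Total = 441448 * 19 = 8387512


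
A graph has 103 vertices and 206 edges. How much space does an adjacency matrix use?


Adjacency matrix: V x V grid of entries
Space = V^2 = 103^2 = 103 * 103 = 10609


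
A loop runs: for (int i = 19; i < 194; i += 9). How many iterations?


Loop starts at i = 19, increments by 9, stops when i >= 194.
Number of iterations = ceil((194 - 19) / 9)
= ceil(175 / 9)
= 20


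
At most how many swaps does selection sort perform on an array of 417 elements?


Each of the 416 passes places one element in its final position.
Pass 1: swap minimum into position 0
Pass 2: swap minimum of remaining into position 1
...
Pass 416: last two elements, one swap
Maximum swaps = 417 - 1 = 416


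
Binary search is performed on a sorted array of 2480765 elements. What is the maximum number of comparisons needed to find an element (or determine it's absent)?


Binary search halves the search space each comparison:
  Step 1: search space = 2480765 -> 1240382
  Step 2: search space = 1240382 -> 620191
  Step 3: search space = 620191 -> 310095
  Step 4: search space = 310095 -> 155047
  Step 5: search space = 155047 -> 77523
  Step 6: search space = 77523 -> 38761
  Step 7: search space = 38761 -> 19380
  Step 8: search space = 19380 -> 9690
  Step 9: search space = 9690 -> 4845
  Step 10: search space = 4845 -> 2422
  Step 11: search space = 2422 -> 1211
  Step 12: search space = 1211 -> 605
  Step 13: search space = 605 -> 302
  Step 14: search space = 302 -> 151
  Step 15: search space = 151 -> 75
  Step 16: search space = 75 -> 37
  Step 17: search space = 37 -> 18
  Step 18: search space = 18 -> 9
  Step 19: search space = 9 -> 4
  Step 20: search space = 4 -> 2
  Step 21: search space = 2 -> 1
  Step 22: search space = 1 (final check)
Maximum comparisons = floor(log2(2480765)) + 1 = 21 + 1 = 22


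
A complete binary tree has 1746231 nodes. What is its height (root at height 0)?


In a complete binary tree, level k holds nodes 2^k .. 2^(k+1)-1 (1-indexed).
Height = floor(log2(n)) = floor(log2(1746231)) = 20
Check: 2^20 = 1048576 <= 1746231 < 2097152 = 2^21


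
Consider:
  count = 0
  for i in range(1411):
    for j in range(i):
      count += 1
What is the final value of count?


For each i, the inner loop runs i times:
  i=0: inner runs 0 times
  i=1: inner runs 1 time
  i=2: inner runs 2 times
  i=3: inner runs 3 times
  i=4: inner runs 4 times
  i=5: inner runs 5 times
  i=6: inner runs 6 times
  i=7: inner runs 7 times
  ...
Total = 0 + 1 + 2 + ... + 1410 = 1411*(1411-1)/2 = 994755


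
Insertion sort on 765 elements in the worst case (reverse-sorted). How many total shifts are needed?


In the worst case (reverse-sorted), each element shifts past all previous:
  Element 1: 1 shifts
  Element 2: 2 shifts
  Element 3: 3 shifts
  Element 4: 4 shifts
  Element 5: 5 shifts
  ...
  Element 764: 764 shifts
Total = 1 + 2 + ... + 764
= 765*(765-1)/2 = 292230


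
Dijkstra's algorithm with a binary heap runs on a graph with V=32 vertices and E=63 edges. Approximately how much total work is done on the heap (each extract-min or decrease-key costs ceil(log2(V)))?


Dijkstra with a binary heap: each vertex is extracted once, each edge may relax once.
Each heap operation costs O(log V).
V + E = 32 + 63 = 95
ceil(log2(32)) = 5 (since 2^4 = 16 < 32 <= 32 = 2^5)
Total heap work = (V+E) * ceil(log2(V)) = 95 * 5 = 475


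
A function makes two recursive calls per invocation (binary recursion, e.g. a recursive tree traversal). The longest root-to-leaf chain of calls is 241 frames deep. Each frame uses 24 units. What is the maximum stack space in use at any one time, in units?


Binary recursion: the two calls run one after the other, so only one root-to-leaf chain of frames is on the stack at a time.
Maximum depth (longest chain) = 241 frames
Each frame = 24 units
Max stack space = 241 * 24 = 5784


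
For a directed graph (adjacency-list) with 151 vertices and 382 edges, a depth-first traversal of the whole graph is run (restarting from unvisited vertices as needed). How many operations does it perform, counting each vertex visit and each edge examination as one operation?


A full DFS traversal visits each vertex once and examines each edge once.
V = 151
E = 382
Sum = 151 + 382 = 533


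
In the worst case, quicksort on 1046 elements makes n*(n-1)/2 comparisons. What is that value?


Sum of comparisons per partition:
1045 + 1044 + ... + 1 + 0
= 1046 * (1046 - 1) / 2
= 1046 * 1045 / 2
= 546535


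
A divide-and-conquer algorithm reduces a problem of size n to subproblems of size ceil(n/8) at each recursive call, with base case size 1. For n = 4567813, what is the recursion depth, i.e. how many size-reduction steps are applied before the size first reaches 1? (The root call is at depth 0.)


Each step divides the size by 8 (rounding up); after k steps the size is ceil(n/8^k), which equals 1 exactly when 8^k >= n.
So the depth is the smallest k with 8^k >= 4567813, i.e. ceil(log_8(4567813)).
8^7 = 2097152 < 4567813 <= 16777216 = 8^8
Recursion depth = 8


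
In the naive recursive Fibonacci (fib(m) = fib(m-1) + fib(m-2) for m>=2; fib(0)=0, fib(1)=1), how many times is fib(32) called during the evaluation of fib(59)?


Let N(m) = number of times fib(m) is called while evaluating fib(59).
N(59) = 1 (the initial call).
N(58) = 1 (only fib(59) calls it).
For 1 <= m <= 57: fib(m) is called by fib(m+1) and fib(m+2), so
  N(m) = N(m+1) + N(m+2).
fib(0) is called only by fib(2), so N(0) = N(2).
Walk down from m=59:
  N(59)=1, N(58)=1, N(57)=2, N(56)=3, N(55)=5, N(54)=8, N(53)=13, N(52)=21, N(51)=34, N(50)=55, N(49)=89, N(48)=144, N(47)=233, N(46)=377, N(45)=610, N(44)=987, N(43)=1597, N(42)=2584, N(41)=4181, N(40)=6765, N(39)=10946, N(38)=17711, N(37)=28657, N(36)=46368, N(35)=75025, N(34)=121393, N(33)=196418, N(32)=317811
N(32) = 317811


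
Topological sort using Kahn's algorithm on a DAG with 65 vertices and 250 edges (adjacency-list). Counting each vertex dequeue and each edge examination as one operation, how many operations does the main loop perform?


Kahn's algorithm:
  1. Compute in-degrees: O(V + E)
  2. Process queue: each vertex dequeued once (O(V))
     each edge examined once (O(E))
Total = V + E = 65 + 250 = 315


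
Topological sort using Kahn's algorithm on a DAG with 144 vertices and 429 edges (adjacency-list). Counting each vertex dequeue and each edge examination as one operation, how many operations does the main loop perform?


Kahn's algorithm:
  1. Compute in-degrees: O(V + E)
  2. Process queue: each vertex dequeued once (O(V))
     each edge examined once (O(E))
Total = V + E = 144 + 429 = 573


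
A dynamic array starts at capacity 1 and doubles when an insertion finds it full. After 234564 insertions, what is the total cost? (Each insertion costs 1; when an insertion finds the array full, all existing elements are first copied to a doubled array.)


Insertion cost: 234564 (one per element)
Resizes occur just before inserting elements 2, 3, 5, 9, ...
Elements copied at each resize: 1 + 2 + 4 + 8 + 16 + 32 + 64 + 128 + 256 + 512 + 1024 + 2048 + 4096 + 8192 + 16384 + 32768 + 65536 + 131072
Sum of copies = 262143 (geometric series: 2^k - 1)
Total = 234564 + 262143 = 496707


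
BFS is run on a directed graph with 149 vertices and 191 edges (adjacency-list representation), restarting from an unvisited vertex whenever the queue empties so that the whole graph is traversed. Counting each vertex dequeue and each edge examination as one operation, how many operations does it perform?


A full BFS traversal dequeues each vertex exactly once and examines each directed edge exactly once.
V = 149 (vertex processing cost)
E = 191 (edge examination cost)
Total operations proportional to V + E = 149 + 191 = 340


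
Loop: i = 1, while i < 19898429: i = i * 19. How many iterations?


i multiplies by 19 each step:
i = 1 -> 19 -> 361 -> 6859 -> 130321 -> 2476099 -> 47045881 (stop)
Iterations = ceil(log_19(19898429)) = 6


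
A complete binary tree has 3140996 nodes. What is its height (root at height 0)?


In a complete binary tree, level k holds nodes 2^k .. 2^(k+1)-1 (1-indexed).
Height = floor(log2(n)) = floor(log2(3140996)) = 21
Check: 2^21 = 2097152 <= 3140996 < 4194304 = 2^22


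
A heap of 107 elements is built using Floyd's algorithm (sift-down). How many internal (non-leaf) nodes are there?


Leaf nodes occupy roughly half the array.
Sift-down is called for each internal node, starting from the last one.
Internal nodes = floor(n/2) = floor(107/2) = 53


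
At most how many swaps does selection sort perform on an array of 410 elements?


Each of the 409 passes places one element in its final position.
Pass 1: swap minimum into position 0
Pass 2: swap minimum of remaining into position 1
...
Pass 409: last two elements, one swap
Maximum swaps = 410 - 1 = 409


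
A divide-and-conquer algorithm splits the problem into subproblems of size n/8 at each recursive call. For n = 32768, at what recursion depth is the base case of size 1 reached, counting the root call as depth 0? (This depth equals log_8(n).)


At each depth, the problem size is divided by 8:
  Depth 0: problem size = 32768
  Depth 1: problem size = 4096
  Depth 2: problem size = 512
  Depth 3: problem size = 64
  Depth 4: problem size = 8
  Depth 5: problem size = 1 (base case)
The base case is reached at depth log_8(32768) = 5 (the tree has 6 levels counting depth 0, but the depth asked for is 5).
Recursion depth = 5


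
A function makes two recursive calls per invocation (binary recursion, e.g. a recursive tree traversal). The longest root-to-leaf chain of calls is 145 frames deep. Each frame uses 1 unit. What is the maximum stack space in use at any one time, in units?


Binary recursion: the two calls run one after the other, so only one root-to-leaf chain of frames is on the stack at a time.
Maximum depth (longest chain) = 145 frames
Each frame = 1 unit
Max stack space = 145 * 1 = 145


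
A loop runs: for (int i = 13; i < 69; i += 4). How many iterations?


Loop starts at i = 13, increments by 4, stops when i >= 69.
Number of iterations = ceil((69 - 13) / 4)
= ceil(56 / 4)
= 14


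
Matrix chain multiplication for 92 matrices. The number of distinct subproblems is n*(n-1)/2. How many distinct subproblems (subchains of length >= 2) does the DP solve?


Subproblems are indexed by (i, j) where i < j.
Number of such pairs = n*(n-1)/2
= 92 * 91 / 2
= 4186


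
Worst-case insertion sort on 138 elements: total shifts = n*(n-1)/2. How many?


Sum of shifts = 1 + 2 + 3 + ... + 137
= 138 * 137 / 2
= 18906 / 2
= 9453


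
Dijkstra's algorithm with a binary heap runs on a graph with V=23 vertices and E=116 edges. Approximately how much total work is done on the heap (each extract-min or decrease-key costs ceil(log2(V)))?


Dijkstra with a binary heap: each vertex is extracted once, each edge may relax once.
Each heap operation costs O(log V).
V + E = 23 + 116 = 139
ceil(log2(23)) = 5 (since 2^4 = 16 < 23 <= 32 = 2^5)
Total heap work = (V+E) * ceil(log2(V)) = 139 * 5 = 695


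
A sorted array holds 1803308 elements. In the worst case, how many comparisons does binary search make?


Halving sequence: 1803308 -> 901654 -> 450827 -> 225413 -> 112706 -> 56353 -> 28176 -> 14088 -> 7044 -> 3522 -> 1761 -> 880 -> 440 -> 220 -> 110 -> 55 -> 27 -> 13 -> 6 -> 3 -> 1
Number of halvings = 20
Max comparisons = 20 + 1 = 21


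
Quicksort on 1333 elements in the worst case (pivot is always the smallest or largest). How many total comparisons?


In the worst case, each partition step picks the worst pivot:
  Partition 1: 1332 comparisons (n-1 elements to compare)
  Partition 2: 1331 comparisons
  Partition 3: 1330 comparisons
  Partition 4: 1329 comparisons
  Partition 5: 1328 comparisons
  ...
  Last partition: 0 comparisons
Total = (n-1) + (n-2) + ... + 1 + 0 = n*(n-1)/2
= 1333*1332/2 = 887778


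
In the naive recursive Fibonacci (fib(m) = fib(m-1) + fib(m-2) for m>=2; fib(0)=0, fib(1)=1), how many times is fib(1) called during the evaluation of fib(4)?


Let N(m) = number of times fib(m) is called while evaluating fib(4).
N(4) = 1 (the initial call).
N(3) = 1 (only fib(4) calls it).
For 1 <= m <= 2: fib(m) is called by fib(m+1) and fib(m+2), so
  N(m) = N(m+1) + N(m+2).
fib(0) is called only by fib(2), so N(0) = N(2).
Walk down from m=4:
  N(4)=1, N(3)=1, N(2)=2, N(1)=3
N(1) = 3
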